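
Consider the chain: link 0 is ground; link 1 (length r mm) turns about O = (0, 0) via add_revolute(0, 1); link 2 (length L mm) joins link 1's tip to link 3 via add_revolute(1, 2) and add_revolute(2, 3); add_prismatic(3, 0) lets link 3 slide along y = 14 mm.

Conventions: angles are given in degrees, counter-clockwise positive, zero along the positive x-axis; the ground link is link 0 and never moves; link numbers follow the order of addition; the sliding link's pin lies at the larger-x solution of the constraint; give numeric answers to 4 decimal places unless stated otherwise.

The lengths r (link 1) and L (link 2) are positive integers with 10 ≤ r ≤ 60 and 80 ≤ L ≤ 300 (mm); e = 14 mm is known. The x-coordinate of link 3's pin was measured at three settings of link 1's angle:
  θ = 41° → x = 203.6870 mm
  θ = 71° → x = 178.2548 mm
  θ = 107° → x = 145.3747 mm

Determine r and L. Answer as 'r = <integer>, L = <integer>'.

constraint per measurement: (x − r cos θ)² + (r sin θ − e)² = L²
subtracting the θ₁ and θ₂ equations cancels the r² and L² terms:
r = (x₁² − x₂²) / (2[(x₁cos θ₁ + e sin θ₁) − (x₂cos θ₂ + e sin θ₂)]) = 53.0000 → r = 53
L² = (x₁ − r cos θ₁)² + (r sin θ₁ − e)² = 27225.0022 → L = 165.0000 → L = 165
check at θ₃=107°: x = 145.3747 (printed 145.3747) ✓

r = 53, L = 165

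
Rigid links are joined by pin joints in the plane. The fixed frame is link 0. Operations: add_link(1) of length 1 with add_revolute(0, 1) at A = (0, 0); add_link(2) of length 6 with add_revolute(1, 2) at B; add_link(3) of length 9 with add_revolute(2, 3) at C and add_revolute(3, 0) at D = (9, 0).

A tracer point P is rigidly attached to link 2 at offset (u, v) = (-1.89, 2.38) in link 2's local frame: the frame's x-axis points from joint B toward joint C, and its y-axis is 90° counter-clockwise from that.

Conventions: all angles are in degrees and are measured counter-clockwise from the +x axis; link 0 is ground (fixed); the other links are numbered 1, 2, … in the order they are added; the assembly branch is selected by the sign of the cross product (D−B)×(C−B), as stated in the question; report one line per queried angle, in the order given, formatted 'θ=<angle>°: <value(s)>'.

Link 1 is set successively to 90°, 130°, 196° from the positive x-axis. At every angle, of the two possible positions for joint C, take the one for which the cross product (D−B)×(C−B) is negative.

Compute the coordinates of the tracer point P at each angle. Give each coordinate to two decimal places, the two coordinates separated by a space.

A=(0,0), D=(9.00,0)
θ=90°: B = A + 1.00·(cos90°, sin90°) = (0.0000, 1.0000)
θ=90°: |BD| = 9.0554
θ=90°: circle(B,6.00) ∩ circle(D,9.00): a=2.0430, h=5.6415
θ=90°:   candidates: C₊=(2.6535,6.3814) cross=51.086; C₋=(1.4075,-4.8326) cross=-51.086
θ=90°:   branch - wants cross < 0 → take C=(1.4075,-4.8326) (cross=-51.086)
θ=90°: ex = (C−B)/|BC| = (0.2346,-0.9721); ey = (0.9721,0.2346)
θ=90°: P = B + -1.89·ex + 2.38·ey = (1.8702,3.3956)
θ=130°: B = A + 1.00·(cos130°, sin130°) = (-0.6428, 0.7660)
θ=130°: |BD| = 9.6732
θ=130°: circle(B,6.00) ∩ circle(D,9.00): a=2.5106, h=5.4495
θ=130°:   candidates: C₊=(2.2915,5.9996) cross=52.714; C₋=(1.4283,-4.8652) cross=-52.714
θ=130°:   branch - wants cross < 0 → take C=(1.4283,-4.8652) (cross=-52.714)
θ=130°: ex = (C−B)/|BC| = (0.3452,-0.9385); ey = (0.9385,0.3452)
θ=130°: P = B + -1.89·ex + 2.38·ey = (0.9385,3.3614)
θ=196°: B = A + 1.00·(cos196°, sin196°) = (-0.9613, -0.2756)
θ=196°: |BD| = 9.9651
θ=196°: circle(B,6.00) ∩ circle(D,9.00): a=2.7247, h=5.3457
θ=196°:   candidates: C₊=(1.6145,5.1434) cross=53.270; C₋=(1.9102,-5.5439) cross=-53.270
θ=196°:   branch - wants cross < 0 → take C=(1.9102,-5.5439) (cross=-53.270)
θ=196°: ex = (C−B)/|BC| = (0.4786,-0.8780); ey = (0.8780,0.4786)
θ=196°: P = B + -1.89·ex + 2.38·ey = (0.2240,2.5229)

θ=90°: 1.87 3.40
θ=130°: 0.94 3.36
θ=196°: 0.22 2.52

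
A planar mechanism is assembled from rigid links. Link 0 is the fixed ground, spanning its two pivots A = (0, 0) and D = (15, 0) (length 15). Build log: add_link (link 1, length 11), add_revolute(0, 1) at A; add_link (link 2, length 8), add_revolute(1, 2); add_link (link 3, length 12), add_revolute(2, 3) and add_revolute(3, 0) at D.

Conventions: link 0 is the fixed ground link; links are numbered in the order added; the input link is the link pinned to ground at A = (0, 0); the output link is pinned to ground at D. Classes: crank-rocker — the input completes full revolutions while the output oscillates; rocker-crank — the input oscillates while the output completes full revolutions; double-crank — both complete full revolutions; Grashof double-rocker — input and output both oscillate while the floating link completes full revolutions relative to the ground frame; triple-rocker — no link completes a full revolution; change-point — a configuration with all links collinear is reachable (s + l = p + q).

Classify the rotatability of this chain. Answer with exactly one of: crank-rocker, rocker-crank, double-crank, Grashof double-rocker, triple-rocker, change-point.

lengths: ground=15, input=11, coupler=8, output=12
sorted: s=8 (shortest), l=15 (longest), p+q=23
s + l = 23 vs p + q = 23
s + l = p + q → change-point (collinear configuration reachable)

change-point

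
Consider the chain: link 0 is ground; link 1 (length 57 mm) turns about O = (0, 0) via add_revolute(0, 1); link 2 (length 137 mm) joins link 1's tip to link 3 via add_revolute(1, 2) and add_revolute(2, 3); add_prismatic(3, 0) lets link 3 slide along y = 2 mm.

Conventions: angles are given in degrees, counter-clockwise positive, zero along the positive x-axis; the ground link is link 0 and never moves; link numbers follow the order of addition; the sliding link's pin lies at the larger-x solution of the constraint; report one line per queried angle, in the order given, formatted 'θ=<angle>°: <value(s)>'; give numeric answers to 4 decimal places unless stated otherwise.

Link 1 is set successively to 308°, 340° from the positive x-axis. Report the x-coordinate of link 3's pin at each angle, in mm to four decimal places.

geometry: r = 57 mm, L = 137 mm, e = 2 mm
θ=308°: crank pin P = (r cos θ, r sin θ) = (35.092704, -44.916613)
θ=308°: h = r sin θ − e = -44.916613 − 2 = -46.916613
θ=308°: x = r cos θ + √(L² − h²) = 35.092704 + 128.716088 = 163.808793
θ=340°: crank pin P = (r cos θ, r sin θ) = (53.562479, -19.495148)
θ=340°: h = r sin θ − e = -19.495148 − 2 = -21.495148
θ=340°: x = r cos θ + √(L² − h²) = 53.562479 + 135.303210 = 188.865689

θ=308°: 163.8088
θ=340°: 188.8657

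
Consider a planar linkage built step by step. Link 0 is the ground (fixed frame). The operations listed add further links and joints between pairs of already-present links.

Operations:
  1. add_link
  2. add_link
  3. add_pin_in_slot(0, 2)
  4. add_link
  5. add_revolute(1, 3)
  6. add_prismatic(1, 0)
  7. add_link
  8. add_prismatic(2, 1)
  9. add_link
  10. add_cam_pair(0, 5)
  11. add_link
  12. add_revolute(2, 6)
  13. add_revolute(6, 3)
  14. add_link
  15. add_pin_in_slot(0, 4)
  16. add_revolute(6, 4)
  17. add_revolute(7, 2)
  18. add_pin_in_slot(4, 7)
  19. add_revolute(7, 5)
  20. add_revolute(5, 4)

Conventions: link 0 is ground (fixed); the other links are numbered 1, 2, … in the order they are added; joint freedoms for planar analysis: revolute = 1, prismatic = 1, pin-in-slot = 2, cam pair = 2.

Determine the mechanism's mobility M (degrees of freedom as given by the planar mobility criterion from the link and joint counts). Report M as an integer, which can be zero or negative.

ground; <1,0,0>
#1 <2,0,0>
#2 <3,0,0>
PS:0↔2 J2 <3,0,1>
#3 <4,0,1>
R:1↔3 J1 <4,1,1>
P:1↔0 J1 <4,2,1>
#4 <5,2,1>
P:2↔1 J1 <5,3,1>
#5 <6,3,1>
C:0↔5 J2 <6,3,2>
#6 <7,3,2>
R:2↔6 J1 <7,4,2>
R:6↔3 J1 <7,5,2>
#7 <8,5,2>
PS:0↔4 J2 <8,5,3>
R:6↔4 J1 <8,6,3>
R:7↔2 J1 <8,7,3>
PS:4↔7 J2 <8,7,4>
R:7↔5 J1 <8,8,4>
R:5↔4 J1 <8,9,4>
3×7 − 2×9 − 1×4 = -1

M = -1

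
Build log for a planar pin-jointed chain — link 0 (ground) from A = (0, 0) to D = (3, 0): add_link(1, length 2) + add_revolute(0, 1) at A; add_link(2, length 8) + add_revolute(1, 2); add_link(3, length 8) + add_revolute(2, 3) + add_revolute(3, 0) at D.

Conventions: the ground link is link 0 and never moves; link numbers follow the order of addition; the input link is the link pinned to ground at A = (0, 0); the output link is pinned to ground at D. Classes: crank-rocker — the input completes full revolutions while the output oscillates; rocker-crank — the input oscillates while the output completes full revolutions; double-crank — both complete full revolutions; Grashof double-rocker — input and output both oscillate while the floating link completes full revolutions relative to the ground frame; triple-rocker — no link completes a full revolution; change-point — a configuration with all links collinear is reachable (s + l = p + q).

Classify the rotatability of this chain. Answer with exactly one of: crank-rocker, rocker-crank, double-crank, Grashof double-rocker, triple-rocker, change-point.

lengths: ground=3, input=2, coupler=8, output=8
sorted: s=2 (shortest), l=8 (longest), p+q=11
s + l = 10 vs p + q = 11
s + l < p + q (Grashof) with shortest = input link → crank-rocker

crank-rocker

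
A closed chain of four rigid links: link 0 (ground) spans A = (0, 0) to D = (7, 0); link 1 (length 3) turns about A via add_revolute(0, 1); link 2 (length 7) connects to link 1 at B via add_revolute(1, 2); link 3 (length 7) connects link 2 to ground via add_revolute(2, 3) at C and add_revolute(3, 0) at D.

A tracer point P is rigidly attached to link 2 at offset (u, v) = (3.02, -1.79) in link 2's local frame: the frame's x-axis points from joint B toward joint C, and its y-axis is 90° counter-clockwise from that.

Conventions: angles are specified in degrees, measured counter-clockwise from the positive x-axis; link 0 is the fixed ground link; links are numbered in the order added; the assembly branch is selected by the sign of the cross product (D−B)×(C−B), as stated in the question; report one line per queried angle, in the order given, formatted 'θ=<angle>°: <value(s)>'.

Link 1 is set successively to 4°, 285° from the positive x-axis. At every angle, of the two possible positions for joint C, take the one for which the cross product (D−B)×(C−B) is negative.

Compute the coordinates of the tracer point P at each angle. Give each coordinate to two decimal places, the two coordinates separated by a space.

A=(0,0), D=(7.00,0)
θ=4°: B = A + 3.00·(cos4°, sin4°) = (2.9927, 0.2093)
θ=4°: |BD| = 4.0128
θ=4°: circle(B,7.00) ∩ circle(D,7.00): a=2.0064, h=6.7063
θ=4°:   candidates: C₊=(5.3461,6.8018) cross=26.911; C₋=(4.6466,-6.5925) cross=-26.911
θ=4°:   branch - wants cross < 0 → take C=(4.6466,-6.5925) (cross=-26.911)
θ=4°: ex = (C−B)/|BC| = (0.2363,-0.9717); ey = (0.9717,0.2363)
θ=4°: P = B + 3.02·ex + -1.79·ey = (1.9669,-3.1482)
θ=285°: B = A + 3.00·(cos285°, sin285°) = (0.7765, -2.8978)
θ=285°: |BD| = 6.8651
θ=285°: circle(B,7.00) ∩ circle(D,7.00): a=3.4326, h=6.1006
θ=285°:   candidates: C₊=(1.3131,4.0816) cross=41.881; C₋=(6.4633,-6.9794) cross=-41.881
θ=285°:   branch - wants cross < 0 → take C=(6.4633,-6.9794) (cross=-41.881)
θ=285°: ex = (C−B)/|BC| = (0.8124,-0.5831); ey = (0.5831,0.8124)
θ=285°: P = B + 3.02·ex + -1.79·ey = (2.1862,-6.1129)

θ=4°: 1.97 -3.15
θ=285°: 2.19 -6.11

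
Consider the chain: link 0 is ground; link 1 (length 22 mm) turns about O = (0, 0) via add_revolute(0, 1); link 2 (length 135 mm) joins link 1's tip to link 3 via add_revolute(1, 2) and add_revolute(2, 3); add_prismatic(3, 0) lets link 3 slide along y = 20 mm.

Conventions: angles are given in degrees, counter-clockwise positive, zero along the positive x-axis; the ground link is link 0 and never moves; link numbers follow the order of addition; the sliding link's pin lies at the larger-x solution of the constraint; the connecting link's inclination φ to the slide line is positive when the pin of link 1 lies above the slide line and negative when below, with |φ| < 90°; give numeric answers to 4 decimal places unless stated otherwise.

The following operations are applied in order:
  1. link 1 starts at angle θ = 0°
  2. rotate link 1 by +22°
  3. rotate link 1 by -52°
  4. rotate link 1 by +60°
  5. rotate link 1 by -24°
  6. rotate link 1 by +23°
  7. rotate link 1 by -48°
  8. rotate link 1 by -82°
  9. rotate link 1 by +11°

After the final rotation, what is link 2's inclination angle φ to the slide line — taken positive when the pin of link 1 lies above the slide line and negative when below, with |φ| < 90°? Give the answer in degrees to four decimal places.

geometry: r = 22 mm, L = 135 mm, e = 20 mm; θ starts at 0°
rotate link 1 by +22°: θ ← 0° +22° = 22°
rotate link 1 by -52°: θ ← 22° -52° = -30°
rotate link 1 by +60°: θ ← -30° +60° = 30°
rotate link 1 by -24°: θ ← 30° -24° = 6°
rotate link 1 by +23°: θ ← 6° +23° = 29°
rotate link 1 by -48°: θ ← 29° -48° = -19°
rotate link 1 by -82°: θ ← -19° -82° = -101°
rotate link 1 by +11°: θ ← -101° +11° = -90°
h = r sin θ − e = -22.000000 − 20 = -42.000000
sin φ = h / L = -42.000000 / 135 = -0.31111111
φ = arcsin(-0.31111111) = -18.126204°

-18.1262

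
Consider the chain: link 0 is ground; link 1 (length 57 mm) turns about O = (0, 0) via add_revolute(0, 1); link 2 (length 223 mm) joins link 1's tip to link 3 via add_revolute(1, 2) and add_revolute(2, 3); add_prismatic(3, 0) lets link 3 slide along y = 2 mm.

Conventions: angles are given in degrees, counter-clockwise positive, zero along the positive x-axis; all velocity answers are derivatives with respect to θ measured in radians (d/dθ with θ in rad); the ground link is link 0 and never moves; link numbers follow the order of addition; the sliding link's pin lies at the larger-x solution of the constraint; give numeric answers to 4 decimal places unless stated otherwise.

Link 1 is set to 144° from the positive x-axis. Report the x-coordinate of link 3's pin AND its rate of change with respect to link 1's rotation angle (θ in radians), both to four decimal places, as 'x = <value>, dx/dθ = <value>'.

geometry: r = 57 mm, L = 223 mm, e = 2 mm
crank pin P = (r cos θ, r sin θ) = (-46.113969, 33.503759)
h = r sin θ − e = 33.503759 − 2 = 31.503759
x = r cos θ + √(L² − h²) = -46.113969 + 220.763478 = 174.649509
dx/dθ = −r sin θ − h·r cos θ/√(L² − h²) (θ in radians; h = 31.503759) = -26.923127

x = 174.6495, dx/dθ = -26.9231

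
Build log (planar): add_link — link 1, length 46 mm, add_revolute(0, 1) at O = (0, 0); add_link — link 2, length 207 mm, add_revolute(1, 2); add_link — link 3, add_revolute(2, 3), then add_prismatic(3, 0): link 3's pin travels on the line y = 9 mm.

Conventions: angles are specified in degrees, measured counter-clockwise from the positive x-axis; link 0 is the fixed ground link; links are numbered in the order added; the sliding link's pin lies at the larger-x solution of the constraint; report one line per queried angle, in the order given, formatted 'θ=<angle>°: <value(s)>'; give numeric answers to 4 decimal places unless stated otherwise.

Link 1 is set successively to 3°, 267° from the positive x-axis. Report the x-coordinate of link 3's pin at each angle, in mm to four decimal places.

geometry: r = 46 mm, L = 207 mm, e = 9 mm
θ=3°: crank pin P = (r cos θ, r sin θ) = (45.936959, 2.407454)
θ=3°: h = r sin θ − e = 2.407454 − 9 = -6.592546
θ=3°: x = r cos θ + √(L² − h²) = 45.936959 + 206.894994 = 252.831952
θ=267°: crank pin P = (r cos θ, r sin θ) = (-2.407454, -45.936959)
θ=267°: h = r sin θ − e = -45.936959 − 9 = -54.936959
θ=267°: x = r cos θ + √(L² − h²) = -2.407454 + 199.576879 = 197.169425

θ=3°: 252.8320
θ=267°: 197.1694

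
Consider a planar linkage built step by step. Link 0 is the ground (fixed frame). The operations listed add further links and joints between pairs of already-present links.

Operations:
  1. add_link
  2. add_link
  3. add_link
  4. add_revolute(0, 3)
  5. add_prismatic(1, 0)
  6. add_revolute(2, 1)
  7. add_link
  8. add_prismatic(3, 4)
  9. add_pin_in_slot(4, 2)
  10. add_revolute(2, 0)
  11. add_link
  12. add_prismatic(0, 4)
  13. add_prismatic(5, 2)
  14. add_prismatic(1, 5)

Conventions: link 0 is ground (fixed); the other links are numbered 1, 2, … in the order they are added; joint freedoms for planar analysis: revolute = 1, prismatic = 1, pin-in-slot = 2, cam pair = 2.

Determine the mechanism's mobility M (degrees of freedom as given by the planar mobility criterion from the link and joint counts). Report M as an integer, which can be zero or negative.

ground; <1,0,0>
#1 <2,0,0>
#2 <3,0,0>
#3 <4,0,0>
R:0↔3 J1 <4,1,0>
P:1↔0 J1 <4,2,0>
R:2↔1 J1 <4,3,0>
#4 <5,3,0>
P:3↔4 J1 <5,4,0>
PS:4↔2 J2 <5,4,1>
R:2↔0 J1 <5,5,1>
#5 <6,5,1>
P:0↔4 J1 <6,6,1>
P:5↔2 J1 <6,7,1>
P:1↔5 J1 <6,8,1>
3×5 − 2×8 − 1×1 = -2

M = -2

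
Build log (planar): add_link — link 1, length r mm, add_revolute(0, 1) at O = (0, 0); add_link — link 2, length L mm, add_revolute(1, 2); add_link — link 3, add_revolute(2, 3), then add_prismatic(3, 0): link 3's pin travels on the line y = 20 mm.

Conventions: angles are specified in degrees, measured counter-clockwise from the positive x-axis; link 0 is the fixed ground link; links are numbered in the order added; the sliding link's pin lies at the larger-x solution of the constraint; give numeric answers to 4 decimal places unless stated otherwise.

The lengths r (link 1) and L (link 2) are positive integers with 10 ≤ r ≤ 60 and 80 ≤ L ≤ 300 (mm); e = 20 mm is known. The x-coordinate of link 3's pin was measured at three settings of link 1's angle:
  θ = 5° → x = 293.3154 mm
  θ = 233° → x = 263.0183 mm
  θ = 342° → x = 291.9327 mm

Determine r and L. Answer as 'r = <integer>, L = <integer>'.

constraint per measurement: (x − r cos θ)² + (r sin θ − e)² = L²
subtracting the θ₁ and θ₂ equations cancels the r² and L² terms:
r = (x₁² − x₂²) / (2[(x₁cos θ₁ + e sin θ₁) − (x₂cos θ₂ + e sin θ₂)]) = 18.0000 → r = 18
L² = (x₁ − r cos θ₁)² + (r sin θ₁ − e)² = 76175.9989 → L = 276.0000 → L = 276
check at θ₃=342°: x = 291.9327 (printed 291.9327) ✓

r = 18, L = 276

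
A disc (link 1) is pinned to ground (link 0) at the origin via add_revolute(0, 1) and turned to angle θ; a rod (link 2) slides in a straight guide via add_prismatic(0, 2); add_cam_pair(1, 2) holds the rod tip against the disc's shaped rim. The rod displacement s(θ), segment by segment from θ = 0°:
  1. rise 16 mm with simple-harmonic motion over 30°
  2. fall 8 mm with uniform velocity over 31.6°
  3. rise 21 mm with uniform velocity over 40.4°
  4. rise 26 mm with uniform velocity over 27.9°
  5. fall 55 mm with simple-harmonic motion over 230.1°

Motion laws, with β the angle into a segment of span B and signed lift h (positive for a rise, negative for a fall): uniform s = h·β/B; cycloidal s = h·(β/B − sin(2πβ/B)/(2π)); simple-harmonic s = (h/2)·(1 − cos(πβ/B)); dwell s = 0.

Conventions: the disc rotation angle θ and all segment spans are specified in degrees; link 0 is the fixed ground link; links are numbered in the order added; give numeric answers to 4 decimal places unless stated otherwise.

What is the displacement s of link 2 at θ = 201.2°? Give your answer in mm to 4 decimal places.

segment 1 (0° to 30°, simple-harmonic, h = 16) is passed completely: s = 0.0000 + (16) = 16.0000
segment 2 (30° to 61.6°, uniform, h = -8) is passed completely: s = 16.0000 + (-8) = 8.0000
segment 3 (61.6° to 102°, uniform, h = 21) is passed completely: s = 8.0000 + (21) = 29.0000
segment 4 (102° to 129.9°, uniform, h = 26) is passed completely: s = 29.0000 + (26) = 55.0000
θ = 201.2° falls in segment 5 (129.9° to 360°, simple-harmonic, h = -55): β = 201.2 − 129.9 = 71.3°, B = 230.1°; Δs = -55/2·(1 − cos(π·0.3099)) = -12.0331; s = 55.0000 − 12.0331 = 42.9669

42.9669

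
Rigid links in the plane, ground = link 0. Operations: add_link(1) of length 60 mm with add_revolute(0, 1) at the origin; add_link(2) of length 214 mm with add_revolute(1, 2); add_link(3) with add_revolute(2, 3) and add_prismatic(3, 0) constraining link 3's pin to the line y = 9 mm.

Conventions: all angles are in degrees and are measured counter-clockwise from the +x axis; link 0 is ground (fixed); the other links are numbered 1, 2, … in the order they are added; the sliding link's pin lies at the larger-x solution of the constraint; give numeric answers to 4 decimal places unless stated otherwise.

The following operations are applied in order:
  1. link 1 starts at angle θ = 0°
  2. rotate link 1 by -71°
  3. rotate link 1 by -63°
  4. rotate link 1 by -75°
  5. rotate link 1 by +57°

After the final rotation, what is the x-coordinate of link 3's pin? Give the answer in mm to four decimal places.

geometry: r = 60 mm, L = 214 mm, e = 9 mm; θ starts at 0°
rotate link 1 by -71°: θ ← 0° -71° = -71°
rotate link 1 by -63°: θ ← -71° -63° = -134°
rotate link 1 by -75°: θ ← -134° -75° = -209°
rotate link 1 by +57°: θ ← -209° +57° = -152°
crank pin P = (r cos θ, r sin θ) = (-52.976856, -28.168294)
h = r sin θ − e = -28.168294 − 9 = -37.168294
x = r cos θ + √(L² − h²) = -52.976856 + 210.747522 = 157.770666

157.7707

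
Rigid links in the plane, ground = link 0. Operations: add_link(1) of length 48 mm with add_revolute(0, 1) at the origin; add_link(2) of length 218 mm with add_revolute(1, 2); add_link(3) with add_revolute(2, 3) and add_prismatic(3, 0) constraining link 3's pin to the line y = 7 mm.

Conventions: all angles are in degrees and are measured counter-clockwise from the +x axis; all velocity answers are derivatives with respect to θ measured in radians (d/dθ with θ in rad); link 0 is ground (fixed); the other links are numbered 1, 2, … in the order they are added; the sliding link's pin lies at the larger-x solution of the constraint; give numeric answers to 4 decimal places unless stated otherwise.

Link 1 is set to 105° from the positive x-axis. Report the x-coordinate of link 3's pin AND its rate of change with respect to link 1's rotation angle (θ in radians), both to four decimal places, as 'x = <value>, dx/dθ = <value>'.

geometry: r = 48 mm, L = 218 mm, e = 7 mm
crank pin P = (r cos θ, r sin θ) = (-12.423314, 46.364440)
h = r sin θ − e = 46.364440 − 7 = 39.364440
x = r cos θ + √(L² − h²) = -12.423314 + 214.416513 = 201.993198
dx/dθ = −r sin θ − h·r cos θ/√(L² − h²) (θ in radians; h = 39.364440) = -44.083660

x = 201.9932, dx/dθ = -44.0837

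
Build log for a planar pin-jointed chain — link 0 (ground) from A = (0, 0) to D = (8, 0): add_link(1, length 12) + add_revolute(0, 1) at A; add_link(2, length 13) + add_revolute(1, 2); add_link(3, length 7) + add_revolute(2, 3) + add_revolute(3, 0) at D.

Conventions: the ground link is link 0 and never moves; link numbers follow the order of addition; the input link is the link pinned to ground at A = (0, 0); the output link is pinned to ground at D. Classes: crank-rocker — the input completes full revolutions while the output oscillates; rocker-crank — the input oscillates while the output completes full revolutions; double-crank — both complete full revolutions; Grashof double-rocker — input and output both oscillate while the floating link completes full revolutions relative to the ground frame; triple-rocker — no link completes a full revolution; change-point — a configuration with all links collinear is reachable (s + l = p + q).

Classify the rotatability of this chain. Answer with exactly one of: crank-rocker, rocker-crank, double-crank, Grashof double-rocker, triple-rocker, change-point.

lengths: ground=8, input=12, coupler=13, output=7
sorted: s=7 (shortest), l=13 (longest), p+q=20
s + l = 20 vs p + q = 20
s + l = p + q → change-point (collinear configuration reachable)

change-point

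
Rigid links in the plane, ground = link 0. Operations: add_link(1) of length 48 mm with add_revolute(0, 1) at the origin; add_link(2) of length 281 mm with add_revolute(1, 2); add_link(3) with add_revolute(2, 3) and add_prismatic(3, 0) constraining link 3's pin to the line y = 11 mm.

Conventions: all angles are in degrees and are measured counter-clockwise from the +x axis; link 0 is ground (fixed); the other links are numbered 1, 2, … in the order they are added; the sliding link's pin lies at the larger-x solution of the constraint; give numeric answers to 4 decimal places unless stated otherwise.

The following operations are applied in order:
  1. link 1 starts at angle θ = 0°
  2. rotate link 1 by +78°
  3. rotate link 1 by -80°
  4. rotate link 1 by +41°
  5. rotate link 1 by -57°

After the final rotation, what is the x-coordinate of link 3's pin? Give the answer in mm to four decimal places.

geometry: r = 48 mm, L = 281 mm, e = 11 mm; θ starts at 0°
rotate link 1 by +78°: θ ← 0° +78° = 78°
rotate link 1 by -80°: θ ← 78° -80° = -2°
rotate link 1 by +41°: θ ← -2° +41° = 39°
rotate link 1 by -57°: θ ← 39° -57° = -18°
crank pin P = (r cos θ, r sin θ) = (45.650713, -14.832816)
h = r sin θ − e = -14.832816 − 11 = -25.832816
x = r cos θ + √(L² − h²) = 45.650713 + 279.810053 = 325.460766

325.4608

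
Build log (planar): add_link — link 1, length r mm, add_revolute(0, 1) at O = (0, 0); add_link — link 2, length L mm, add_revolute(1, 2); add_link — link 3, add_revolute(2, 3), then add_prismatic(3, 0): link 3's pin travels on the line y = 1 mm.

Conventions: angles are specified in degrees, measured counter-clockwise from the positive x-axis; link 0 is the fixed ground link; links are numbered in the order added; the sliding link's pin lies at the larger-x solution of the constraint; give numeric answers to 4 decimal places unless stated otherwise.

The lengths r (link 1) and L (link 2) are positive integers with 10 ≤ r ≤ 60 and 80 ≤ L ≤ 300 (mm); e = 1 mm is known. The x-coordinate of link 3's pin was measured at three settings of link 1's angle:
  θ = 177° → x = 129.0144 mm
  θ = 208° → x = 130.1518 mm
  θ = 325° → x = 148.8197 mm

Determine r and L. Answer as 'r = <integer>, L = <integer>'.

constraint per measurement: (x − r cos θ)² + (r sin θ − e)² = L²
subtracting the θ₁ and θ₂ equations cancels the r² and L² terms:
r = (x₁² − x₂²) / (2[(x₁cos θ₁ + e sin θ₁) − (x₂cos θ₂ + e sin θ₂)]) = 11.0003 → r = 11
L² = (x₁ − r cos θ₁)² + (r sin θ₁ − e)² = 19599.9910 → L = 140.0000 → L = 140
check at θ₃=325°: x = 148.8197 (printed 148.8197) ✓

r = 11, L = 140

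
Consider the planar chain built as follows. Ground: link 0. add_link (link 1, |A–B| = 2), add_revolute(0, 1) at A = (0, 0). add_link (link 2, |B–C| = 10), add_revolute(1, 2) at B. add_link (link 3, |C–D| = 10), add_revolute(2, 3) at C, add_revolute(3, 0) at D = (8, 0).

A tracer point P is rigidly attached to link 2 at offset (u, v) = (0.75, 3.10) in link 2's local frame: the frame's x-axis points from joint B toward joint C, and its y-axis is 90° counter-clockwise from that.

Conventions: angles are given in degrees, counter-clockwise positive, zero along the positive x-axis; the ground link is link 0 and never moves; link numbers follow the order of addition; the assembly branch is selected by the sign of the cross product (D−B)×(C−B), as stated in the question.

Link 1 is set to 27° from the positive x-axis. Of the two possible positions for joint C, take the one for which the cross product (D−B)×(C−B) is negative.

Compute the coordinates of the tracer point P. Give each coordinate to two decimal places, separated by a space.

A=(0,0), D=(8.00,0)
B = A + 2.00·(cos27°, sin27°) = (1.7820, 0.9080)
|BD| = 6.2839
circle(B,10.00) ∩ circle(D,10.00): a=3.1420, h=9.4936
  candidates: C₊=(6.2628,9.8479) cross=59.657; C₋=(3.5193,-8.9400) cross=-59.657
  branch - wants cross < 0 → take C=(3.5193,-8.9400) (cross=-59.657)
ex = (C−B)/|BC| = (0.1737,-0.9848); ey = (0.9848,0.1737)
P = B + 0.75·ex + 3.10·ey = (4.9652,0.7079)

4.97 0.71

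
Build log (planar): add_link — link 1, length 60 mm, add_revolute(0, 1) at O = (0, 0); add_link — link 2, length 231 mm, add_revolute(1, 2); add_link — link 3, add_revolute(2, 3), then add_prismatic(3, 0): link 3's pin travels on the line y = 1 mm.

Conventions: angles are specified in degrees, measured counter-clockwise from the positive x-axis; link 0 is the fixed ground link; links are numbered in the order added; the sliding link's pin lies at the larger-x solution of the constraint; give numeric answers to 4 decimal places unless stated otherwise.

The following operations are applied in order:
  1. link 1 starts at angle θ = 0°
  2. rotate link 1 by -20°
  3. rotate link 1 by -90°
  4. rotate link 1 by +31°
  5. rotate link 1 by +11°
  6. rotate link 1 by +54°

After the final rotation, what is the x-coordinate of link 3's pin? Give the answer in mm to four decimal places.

geometry: r = 60 mm, L = 231 mm, e = 1 mm; θ starts at 0°
rotate link 1 by -20°: θ ← 0° -20° = -20°
rotate link 1 by -90°: θ ← -20° -90° = -110°
rotate link 1 by +31°: θ ← -110° +31° = -79°
rotate link 1 by +11°: θ ← -79° +11° = -68°
rotate link 1 by +54°: θ ← -68° +54° = -14°
crank pin P = (r cos θ, r sin θ) = (58.217744, -14.515314)
h = r sin θ − e = -14.515314 − 1 = -15.515314
x = r cos θ + √(L² − h²) = 58.217744 + 230.478361 = 288.696105

288.6961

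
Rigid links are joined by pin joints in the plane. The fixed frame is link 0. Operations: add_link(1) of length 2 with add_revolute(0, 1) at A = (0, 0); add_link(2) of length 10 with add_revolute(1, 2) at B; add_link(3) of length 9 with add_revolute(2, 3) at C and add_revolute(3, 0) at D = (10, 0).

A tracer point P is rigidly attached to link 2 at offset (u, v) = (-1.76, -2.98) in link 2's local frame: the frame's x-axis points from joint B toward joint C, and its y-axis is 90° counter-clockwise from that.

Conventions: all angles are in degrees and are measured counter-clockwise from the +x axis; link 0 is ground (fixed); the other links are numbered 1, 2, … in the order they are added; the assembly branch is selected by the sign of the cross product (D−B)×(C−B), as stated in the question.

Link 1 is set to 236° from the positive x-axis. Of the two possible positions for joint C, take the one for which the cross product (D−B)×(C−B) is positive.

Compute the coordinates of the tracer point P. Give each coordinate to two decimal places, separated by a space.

A=(0,0), D=(10.00,0)
B = A + 2.00·(cos236°, sin236°) = (-1.1184, -1.6581)
|BD| = 11.2413
circle(B,10.00) ∩ circle(D,9.00): a=6.4658, h=7.6285
  candidates: C₊=(4.1515,6.8407) cross=85.754; C₋=(6.4018,-8.2494) cross=-85.754
  branch + wants cross > 0 → take C=(4.1515,6.8407) (cross=85.754)
ex = (C−B)/|BC| = (0.5270,0.8499); ey = (-0.8499,0.5270)
P = B + -1.76·ex + -2.98·ey = (0.4867,-4.7243)

0.49 -4.72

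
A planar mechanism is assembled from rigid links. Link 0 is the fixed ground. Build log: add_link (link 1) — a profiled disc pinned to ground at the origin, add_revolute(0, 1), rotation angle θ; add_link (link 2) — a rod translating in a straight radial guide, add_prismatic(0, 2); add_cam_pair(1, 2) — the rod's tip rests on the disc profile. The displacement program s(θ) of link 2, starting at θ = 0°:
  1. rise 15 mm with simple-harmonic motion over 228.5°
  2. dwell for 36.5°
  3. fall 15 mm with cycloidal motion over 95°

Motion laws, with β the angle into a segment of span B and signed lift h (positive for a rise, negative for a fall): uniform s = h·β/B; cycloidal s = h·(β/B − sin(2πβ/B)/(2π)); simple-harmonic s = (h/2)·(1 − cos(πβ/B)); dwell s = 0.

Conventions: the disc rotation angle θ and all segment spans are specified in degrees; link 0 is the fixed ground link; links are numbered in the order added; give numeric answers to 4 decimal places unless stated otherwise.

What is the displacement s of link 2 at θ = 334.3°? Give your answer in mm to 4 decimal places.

seg 1 [0°–228.5°] simple-harmonic, h=15: full span → s += 15 → s = 15.0000
seg 2 [228.5°–265°] dwell: s stays 15.0000
seg 3 [265°–360°] cycloidal, h=-15: θ=334.3° here. β=69.3, B=95. -15·(0.7295 − sin(2π·0.7295)/(2π)) = -13.3096 → s = 1.6904

1.6904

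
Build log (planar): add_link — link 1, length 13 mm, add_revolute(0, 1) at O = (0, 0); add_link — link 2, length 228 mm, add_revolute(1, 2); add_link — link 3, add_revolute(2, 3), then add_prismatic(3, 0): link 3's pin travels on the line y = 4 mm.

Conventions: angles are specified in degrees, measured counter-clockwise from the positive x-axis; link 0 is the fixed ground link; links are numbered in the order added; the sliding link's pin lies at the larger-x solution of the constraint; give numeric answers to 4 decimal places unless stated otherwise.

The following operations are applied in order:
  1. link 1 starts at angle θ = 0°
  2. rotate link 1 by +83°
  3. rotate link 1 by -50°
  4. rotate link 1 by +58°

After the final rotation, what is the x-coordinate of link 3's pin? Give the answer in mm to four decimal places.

geometry: r = 13 mm, L = 228 mm, e = 4 mm; θ starts at 0°
rotate link 1 by +83°: θ ← 0° +83° = 83°
rotate link 1 by -50°: θ ← 83° -50° = 33°
rotate link 1 by +58°: θ ← 33° +58° = 91°
crank pin P = (r cos θ, r sin θ) = (-0.226881, 12.998020)
h = r sin θ − e = 12.998020 − 4 = 8.998020
x = r cos θ + √(L² − h²) = -0.226881 + 227.822377 = 227.595496

227.5955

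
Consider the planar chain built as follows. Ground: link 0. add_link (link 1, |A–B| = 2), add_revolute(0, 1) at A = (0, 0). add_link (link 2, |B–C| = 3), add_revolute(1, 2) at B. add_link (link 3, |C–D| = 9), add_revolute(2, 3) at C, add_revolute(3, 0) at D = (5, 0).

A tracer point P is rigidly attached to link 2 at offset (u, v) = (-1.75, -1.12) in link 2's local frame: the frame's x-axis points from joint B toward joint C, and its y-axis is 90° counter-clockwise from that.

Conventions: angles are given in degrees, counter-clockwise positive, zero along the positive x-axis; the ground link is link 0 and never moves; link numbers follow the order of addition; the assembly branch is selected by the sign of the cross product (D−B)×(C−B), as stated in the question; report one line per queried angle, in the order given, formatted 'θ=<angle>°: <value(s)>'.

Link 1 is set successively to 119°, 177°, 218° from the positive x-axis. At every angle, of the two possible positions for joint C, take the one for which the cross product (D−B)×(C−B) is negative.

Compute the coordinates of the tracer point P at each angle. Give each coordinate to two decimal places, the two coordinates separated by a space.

A=(0,0), D=(5.00,0)
θ=119°: B = A + 2.00·(cos119°, sin119°) = (-0.9696, 1.7492)
θ=119°: |BD| = 6.2206
θ=119°: circle(B,3.00) ∩ circle(D,9.00): a=-2.6769, h=1.3544
θ=119°:   candidates: C₊=(-3.1576,3.8017) cross=8.425; C₋=(-3.9193,1.2023) cross=-8.425
θ=119°:   branch - wants cross < 0 → take C=(-3.9193,1.2023) (cross=-8.425)
θ=119°: ex = (C−B)/|BC| = (-0.9832,-0.1823); ey = (0.1823,-0.9832)
θ=119°: P = B + -1.75·ex + -1.12·ey = (0.5468,3.1695)
θ=177°: B = A + 2.00·(cos177°, sin177°) = (-1.9973, 0.1047)
θ=177°: |BD| = 6.9980
θ=177°: circle(B,3.00) ∩ circle(D,9.00): a=-1.6453, h=2.5086
θ=177°:   candidates: C₊=(-3.6048,2.6376) cross=17.555; C₋=(-3.6799,-2.3790) cross=-17.555
θ=177°:   branch - wants cross < 0 → take C=(-3.6799,-2.3790) (cross=-17.555)
θ=177°: ex = (C−B)/|BC| = (-0.5609,-0.8279); ey = (0.8279,-0.5609)
θ=177°: P = B + -1.75·ex + -1.12·ey = (-1.9430,2.1817)
θ=218°: B = A + 2.00·(cos218°, sin218°) = (-1.5760, -1.2313)
θ=218°: |BD| = 6.6903
θ=218°: circle(B,3.00) ∩ circle(D,9.00): a=-2.0358, h=2.2036
θ=218°:   candidates: C₊=(-3.9826,0.5599) cross=14.742; C₋=(-3.1715,-3.7719) cross=-14.742
θ=218°:   branch - wants cross < 0 → take C=(-3.1715,-3.7719) (cross=-14.742)
θ=218°: ex = (C−B)/|BC| = (-0.5318,-0.8469); ey = (0.8469,-0.5318)
θ=218°: P = B + -1.75·ex + -1.12·ey = (-1.5938,0.8463)

θ=119°: 0.55 3.17
θ=177°: -1.94 2.18
θ=218°: -1.59 0.85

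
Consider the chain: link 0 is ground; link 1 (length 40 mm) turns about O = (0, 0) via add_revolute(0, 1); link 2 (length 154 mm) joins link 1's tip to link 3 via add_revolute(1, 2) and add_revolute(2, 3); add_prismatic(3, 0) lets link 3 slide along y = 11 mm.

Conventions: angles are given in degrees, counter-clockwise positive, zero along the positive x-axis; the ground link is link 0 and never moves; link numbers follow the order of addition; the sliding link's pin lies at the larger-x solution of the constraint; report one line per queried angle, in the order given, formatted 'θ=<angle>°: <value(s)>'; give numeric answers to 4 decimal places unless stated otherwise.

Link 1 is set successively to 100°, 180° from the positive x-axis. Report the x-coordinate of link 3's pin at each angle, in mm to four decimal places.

geometry: r = 40 mm, L = 154 mm, e = 11 mm
θ=100°: crank pin P = (r cos θ, r sin θ) = (-6.945927, 39.392310)
θ=100°: h = r sin θ − e = 39.392310 − 11 = 28.392310
θ=100°: x = r cos θ + √(L² − h²) = -6.945927 + 151.360090 = 144.414163
θ=180°: crank pin P = (r cos θ, r sin θ) = (-40.000000, 0.000000)
θ=180°: h = r sin θ − e = 0.000000 − 11 = -11.000000
θ=180°: x = r cos θ + √(L² − h²) = -40.000000 + 153.606640 = 113.606640

θ=100°: 144.4142
θ=180°: 113.6066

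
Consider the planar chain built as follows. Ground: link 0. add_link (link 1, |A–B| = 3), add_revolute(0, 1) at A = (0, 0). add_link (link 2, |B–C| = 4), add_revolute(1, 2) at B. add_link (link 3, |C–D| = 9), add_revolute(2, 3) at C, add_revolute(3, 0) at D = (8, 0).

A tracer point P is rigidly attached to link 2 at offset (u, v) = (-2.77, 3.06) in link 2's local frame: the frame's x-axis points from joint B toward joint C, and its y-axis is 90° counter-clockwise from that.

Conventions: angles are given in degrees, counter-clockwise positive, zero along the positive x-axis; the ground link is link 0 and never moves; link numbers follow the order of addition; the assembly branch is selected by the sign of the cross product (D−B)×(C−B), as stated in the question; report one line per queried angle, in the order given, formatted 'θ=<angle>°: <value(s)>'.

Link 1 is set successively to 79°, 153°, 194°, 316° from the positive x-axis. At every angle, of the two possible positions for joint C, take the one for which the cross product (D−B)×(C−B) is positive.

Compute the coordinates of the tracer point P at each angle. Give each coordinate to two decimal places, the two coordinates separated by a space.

A=(0,0), D=(8.00,0)
θ=79°: B = A + 3.00·(cos79°, sin79°) = (0.5724, 2.9449)
θ=79°: |BD| = 7.9901
θ=79°: circle(B,4.00) ∩ circle(D,9.00): a=-0.0725, h=3.9993
θ=79°:   candidates: C₊=(1.9790,6.6894) cross=31.955; C₋=(-0.9690,-0.7462) cross=-31.955
θ=79°:   branch + wants cross > 0 → take C=(1.9790,6.6894) (cross=31.955)
θ=79°: ex = (C−B)/|BC| = (0.3517,0.9361); ey = (-0.9361,0.3517)
θ=79°: P = B + -2.77·ex + 3.06·ey = (-3.2662,1.4279)
θ=153°: B = A + 3.00·(cos153°, sin153°) = (-2.6730, 1.3620)
θ=153°: |BD| = 10.7596
θ=153°: circle(B,4.00) ∩ circle(D,9.00): a=2.3592, h=3.2302
θ=153°:   candidates: C₊=(0.0761,4.2675) cross=34.755; C₋=(-0.7417,-2.1409) cross=-34.755
θ=153°:   branch + wants cross > 0 → take C=(0.0761,4.2675) (cross=34.755)
θ=153°: ex = (C−B)/|BC| = (0.6873,0.7264); ey = (-0.7264,0.6873)
θ=153°: P = B + -2.77·ex + 3.06·ey = (-6.7995,1.4529)
θ=194°: B = A + 3.00·(cos194°, sin194°) = (-2.9109, -0.7258)
θ=194°: |BD| = 10.9350
θ=194°: circle(B,4.00) ∩ circle(D,9.00): a=2.4954, h=3.1262
θ=194°:   candidates: C₊=(-0.6285,2.5591) cross=34.185; C₋=(-0.2135,-3.6794) cross=-34.185
θ=194°:   branch + wants cross > 0 → take C=(-0.6285,2.5591) (cross=34.185)
θ=194°: ex = (C−B)/|BC| = (0.5706,0.8212); ey = (-0.8212,0.5706)
θ=194°: P = B + -2.77·ex + 3.06·ey = (-7.0044,-1.2545)
θ=316°: B = A + 3.00·(cos316°, sin316°) = (2.1580, -2.0840)
θ=316°: |BD| = 6.2026
θ=316°: circle(B,4.00) ∩ circle(D,9.00): a=-2.1385, h=3.3804
θ=316°:   candidates: C₊=(-0.9919,0.3814) cross=20.967; C₋=(1.2796,-5.9863) cross=-20.967
θ=316°:   branch + wants cross > 0 → take C=(-0.9919,0.3814) (cross=20.967)
θ=316°: ex = (C−B)/|BC| = (-0.7875,0.6163); ey = (-0.6163,-0.7875)
θ=316°: P = B + -2.77·ex + 3.06·ey = (2.4534,-6.2009)

θ=79°: -3.27 1.43
θ=153°: -6.80 1.45
θ=194°: -7.00 -1.25
θ=316°: 2.45 -6.20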